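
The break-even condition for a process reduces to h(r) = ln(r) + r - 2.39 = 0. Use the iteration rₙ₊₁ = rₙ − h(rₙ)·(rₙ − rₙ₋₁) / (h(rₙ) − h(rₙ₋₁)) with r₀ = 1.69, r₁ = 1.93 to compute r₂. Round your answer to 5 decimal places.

1.80284

h(1.69) = -0.1752715, h(1.93) = 0.1975200
r₂ = 1.9300000 − 0.1975200·(1.9300000 − 1.6900000) / (0.1975200 − (-0.1752715)) = 1.9300000 − (0.0474048)/(0.3727915) = 1.8028383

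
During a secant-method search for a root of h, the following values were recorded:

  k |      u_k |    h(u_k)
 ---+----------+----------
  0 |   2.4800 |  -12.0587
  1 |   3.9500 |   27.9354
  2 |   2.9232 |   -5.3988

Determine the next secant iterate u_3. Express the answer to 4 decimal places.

3.0895

u_3 = 2.9232 − (-5.3988)·(2.9232 − 3.9500) / (-5.3988 − 27.9354)
   = 2.9232 − (5.543488)/(-33.334200) = 3.089500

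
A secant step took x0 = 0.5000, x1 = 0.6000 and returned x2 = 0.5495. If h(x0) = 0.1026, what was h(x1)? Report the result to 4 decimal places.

The secant line through (0.5000, 0.1026) and (0.6000, h(x1)) crosses zero at x2 = 0.5495.
So (0.5000, 0.1026), (0.6000, h(x1)), (0.5495, 0) are collinear:
h(x1) = 0.1026 · (0.6000 − 0.5495) / (0.5000 − 0.5495) = 0.1026 · (0.050500)/(-0.049500) = -0.104673

-0.1047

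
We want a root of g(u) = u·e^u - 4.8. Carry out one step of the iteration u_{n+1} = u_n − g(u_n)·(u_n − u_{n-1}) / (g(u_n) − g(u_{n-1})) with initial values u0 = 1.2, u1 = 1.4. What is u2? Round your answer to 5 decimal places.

1.29637

g(1.2) = -0.8158597, g(1.4) = 0.8772800
u2 = 1.4000000 − 0.8772800·(1.4000000 − 1.2000000) / (0.8772800 − (-0.8158597)) = 1.4000000 − (0.1754560)/(1.6931396) = 1.2963724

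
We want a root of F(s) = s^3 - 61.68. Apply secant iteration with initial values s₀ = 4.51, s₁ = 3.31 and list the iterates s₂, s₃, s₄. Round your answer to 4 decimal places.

3.8598, 3.9679, 3.9507

F(4.51) = 30.053851, F(3.31) = -25.415309
s₂ = 3.310000 − (-25.415309)·(3.310000 − 4.510000) / (-25.415309 − 30.053851) = 3.310000 − (30.498371)/(-55.469160) = 3.859826
F(3.859826) = -4.175334
s₃ = 3.859826 − (-4.175334)·(3.859826 − 3.310000) / (-4.175334 − (-25.415309)) = 3.859826 − (-2.295706)/(21.239975) = 3.967910
F(3.967910) = 0.792001
s₄ = 3.967910 − 0.792001·(3.967910 − 3.859826) / (0.792001 − (-4.175334)) = 3.967910 − (0.085603)/(4.967335) = 3.950677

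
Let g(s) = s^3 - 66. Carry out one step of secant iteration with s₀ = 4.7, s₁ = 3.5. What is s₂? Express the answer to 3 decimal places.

g(4.7) = 37.82300, g(3.5) = -23.12500
s₂ = 3.50000 − (-23.12500)·(3.50000 − 4.70000) / (-23.12500 − 37.82300) = 3.50000 − (27.75000)/(-60.94800) = 3.95531

3.955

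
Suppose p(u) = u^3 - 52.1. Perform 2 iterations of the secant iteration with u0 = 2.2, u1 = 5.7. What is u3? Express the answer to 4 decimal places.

3.4425

p(2.2) = -41.452000, p(5.7) = 133.093000
u2 = 5.700000 − 133.093000·(5.700000 − 2.200000) / (133.093000 − (-41.452000)) = 5.700000 − (465.825500)/(174.545000) = 3.031201
p(3.031201) = -24.248778
u3 = 3.031201 − (-24.248778)·(3.031201 − 5.700000) / (-24.248778 − 133.093000) = 3.031201 − (64.715111)/(-157.341778) = 3.442504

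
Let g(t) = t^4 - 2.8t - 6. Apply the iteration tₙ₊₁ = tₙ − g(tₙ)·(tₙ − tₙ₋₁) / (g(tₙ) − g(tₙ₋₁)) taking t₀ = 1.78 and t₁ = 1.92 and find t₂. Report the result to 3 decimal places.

g(1.78) = -0.94524, g(1.92) = 2.21354
t₂ = 1.92000 − 2.21354·(1.92000 − 1.78000) / (2.21354 − (-0.94524)) = 1.92000 − (0.30990)/(3.15879) = 1.82189

1.822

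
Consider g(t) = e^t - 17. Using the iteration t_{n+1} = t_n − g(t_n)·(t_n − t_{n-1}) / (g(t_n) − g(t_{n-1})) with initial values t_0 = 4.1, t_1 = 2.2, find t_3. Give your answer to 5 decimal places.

g(4.1) = 43.3402876, g(2.2) = -7.9749865
t_2 = 2.2000000 − (-7.9749865)·(2.2000000 − 4.1000000) / (-7.9749865 − 43.3402876) = 2.2000000 − (15.1524744)/(-51.3152741) = 2.4952820
g(2.4952820) = -4.8748482
t_3 = 2.4952820 − (-4.8748482)·(2.4952820 − 2.2000000) / (-4.8748482 − (-7.9749865)) = 2.4952820 − (-1.4394547)/(3.1001383) = 2.9596015

2.95960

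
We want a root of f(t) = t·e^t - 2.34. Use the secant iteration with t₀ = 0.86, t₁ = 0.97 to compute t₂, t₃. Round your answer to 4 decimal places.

0.9243, 0.9264

f(0.86) = -0.307682, f(0.97) = 0.218806
t₂ = 0.970000 − 0.218806·(0.970000 − 0.860000) / (0.218806 − (-0.307682)) = 0.970000 − (0.024069)/(0.526488) = 0.924284
f(0.924284) = -0.010744
t₃ = 0.924284 − (-0.010744)·(0.924284 − 0.970000) / (-0.010744 − 0.218806) = 0.924284 − (0.000491)/(-0.229550) = 0.926424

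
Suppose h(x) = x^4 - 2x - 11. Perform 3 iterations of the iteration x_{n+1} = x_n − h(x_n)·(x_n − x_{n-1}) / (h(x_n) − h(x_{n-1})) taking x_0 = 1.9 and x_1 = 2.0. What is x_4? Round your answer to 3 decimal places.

h(1.9) = -1.76790, h(2.0) = 1.00000
x_2 = 2.00000 − 1.00000·(2.00000 − 1.90000) / (1.00000 − (-1.76790)) = 2.00000 − (0.10000)/(2.76790) = 1.96387
h(1.96387) = -0.05290
x_3 = 1.96387 − (-0.05290)·(1.96387 − 2.00000) / (-0.05290 − 1.00000) = 1.96387 − (0.00191)/(-1.05290) = 1.96569
h(1.96569) = -0.00146
x_4 = 1.96569 − (-0.00146)·(1.96569 − 1.96387) / (-0.00146 − (-0.05290)) = 1.96569 − (0.00000)/(0.05144) = 1.96574

1.966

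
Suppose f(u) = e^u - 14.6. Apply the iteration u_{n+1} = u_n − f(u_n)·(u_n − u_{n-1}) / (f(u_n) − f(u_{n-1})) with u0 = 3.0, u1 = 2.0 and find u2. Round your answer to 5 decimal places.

2.56795

f(3.0) = 5.4855369, f(2.0) = -7.2109439
u2 = 2.0000000 − (-7.2109439)·(2.0000000 − 3.0000000) / (-7.2109439 − 5.4855369) = 2.0000000 − (7.2109439)/(-12.6964808) = 2.5679482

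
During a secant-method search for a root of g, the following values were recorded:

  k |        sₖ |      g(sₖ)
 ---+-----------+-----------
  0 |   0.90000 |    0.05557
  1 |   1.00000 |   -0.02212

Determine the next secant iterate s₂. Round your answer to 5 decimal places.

s₂ = 1.00000 − (-0.02212)·(1.00000 − 0.90000) / (-0.02212 − 0.05557)
   = 1.00000 − (-0.0022120)/(-0.0776900) = 0.9715279

0.97153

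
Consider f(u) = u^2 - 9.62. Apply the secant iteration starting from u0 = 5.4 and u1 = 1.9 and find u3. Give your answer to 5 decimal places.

f(5.4) = 19.5400000, f(1.9) = -6.0100000
u2 = 1.9000000 − (-6.0100000)·(1.9000000 − 5.4000000) / (-6.0100000 − 19.5400000) = 1.9000000 − (21.0350000)/(-25.5500000) = 2.7232877
f(2.7232877) = -2.2037043
u3 = 2.7232877 − (-2.2037043)·(2.7232877 − 1.9000000) / (-2.2037043 − (-6.0100000)) = 2.7232877 − (-1.8142825)/(3.8062957) = 3.1999407

3.19994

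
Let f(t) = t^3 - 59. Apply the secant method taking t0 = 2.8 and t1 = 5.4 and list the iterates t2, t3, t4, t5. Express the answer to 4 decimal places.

3.5108, 3.7710, 3.9061, 3.8926

f(2.8) = -37.048000, f(5.4) = 98.464000
t2 = 5.400000 − 98.464000·(5.400000 − 2.800000) / (98.464000 − (-37.048000)) = 5.400000 − (256.006400)/(135.512000) = 3.510821
f(3.510821) = -15.726091
t3 = 3.510821 − (-15.726091)·(3.510821 − 5.400000) / (-15.726091 − 98.464000) = 3.510821 − (29.709398)/(-114.190091) = 3.770996
f(3.770996) = -5.374883
t4 = 3.770996 − (-5.374883)·(3.770996 − 3.510821) / (-5.374883 − (-15.726091)) = 3.770996 − (-1.398410)/(10.351207) = 3.906092
f(3.906092) = 0.597431
t5 = 3.906092 − 0.597431·(3.906092 − 3.770996) / (0.597431 − (-5.374883)) = 3.906092 − (0.080711)/(5.972314) = 3.892578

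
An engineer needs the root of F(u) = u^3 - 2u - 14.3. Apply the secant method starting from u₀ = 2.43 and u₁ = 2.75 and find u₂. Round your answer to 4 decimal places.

2.6951

F(2.43) = -4.811093, F(2.75) = 0.996875
u₂ = 2.750000 − 0.996875·(2.750000 − 2.430000) / (0.996875 − (-4.811093)) = 2.750000 − (0.319000)/(5.807968) = 2.695075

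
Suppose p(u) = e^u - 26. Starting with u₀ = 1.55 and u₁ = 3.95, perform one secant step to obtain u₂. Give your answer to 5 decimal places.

2.63192

p(1.55) = -21.2885298, p(3.95) = 25.9353668
u₂ = 3.9500000 − 25.9353668·(3.9500000 − 1.5500000) / (25.9353668 − (-21.2885298)) = 3.9500000 − (62.2448804)/(47.2238967) = 2.6319199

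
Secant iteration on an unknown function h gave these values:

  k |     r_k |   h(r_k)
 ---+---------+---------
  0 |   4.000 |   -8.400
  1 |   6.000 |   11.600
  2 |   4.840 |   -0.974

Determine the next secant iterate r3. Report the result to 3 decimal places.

4.930

r3 = 4.840 − (-0.974)·(4.840 − 6.000) / (-0.974 − 11.600)
   = 4.840 − (1.12984)/(-12.57400) = 4.92986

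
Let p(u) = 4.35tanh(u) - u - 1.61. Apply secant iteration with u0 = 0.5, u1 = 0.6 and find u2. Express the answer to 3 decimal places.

p(0.5) = -0.09979, p(0.6) = 0.12617
u2 = 0.60000 − 0.12617·(0.60000 − 0.50000) / (0.12617 − (-0.09979)) = 0.60000 − (0.01262)/(0.22596) = 0.54416

0.544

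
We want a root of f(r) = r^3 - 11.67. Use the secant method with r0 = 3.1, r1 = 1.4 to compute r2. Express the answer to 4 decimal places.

1.9610

f(3.1) = 18.121000, f(1.4) = -8.926000
r2 = 1.400000 − (-8.926000)·(1.400000 − 3.100000) / (-8.926000 − 18.121000) = 1.400000 − (15.174200)/(-27.047000) = 1.961031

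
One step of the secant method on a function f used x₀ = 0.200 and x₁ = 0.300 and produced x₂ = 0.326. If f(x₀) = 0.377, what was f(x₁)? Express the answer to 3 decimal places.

The secant line through (0.200, 0.377) and (0.300, f(x₁)) crosses zero at x₂ = 0.326.
So (0.200, 0.377), (0.300, f(x₁)), (0.326, 0) are collinear:
f(x₁) = 0.377 · (0.300 − 0.326) / (0.200 − 0.326) = 0.377 · (-0.02600)/(-0.12600) = 0.07779

0.078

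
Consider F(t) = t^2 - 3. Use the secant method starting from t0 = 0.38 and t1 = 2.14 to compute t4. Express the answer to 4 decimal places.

F(0.38) = -2.855600, F(2.14) = 1.579600
t2 = 2.140000 − 1.579600·(2.140000 − 0.380000) / (1.579600 − (-2.855600)) = 2.140000 − (2.780096)/(4.435200) = 1.513175
F(1.513175) = -0.710303
t3 = 1.513175 − (-0.710303)·(1.513175 − 2.140000) / (-0.710303 − 1.579600) = 1.513175 − (0.445236)/(-2.289903) = 1.707609
F(1.707609) = -0.084072
t4 = 1.707609 − (-0.084072)·(1.707609 − 1.513175) / (-0.084072 − (-0.710303)) = 1.707609 − (-0.016346)/(0.626231) = 1.733712

1.7337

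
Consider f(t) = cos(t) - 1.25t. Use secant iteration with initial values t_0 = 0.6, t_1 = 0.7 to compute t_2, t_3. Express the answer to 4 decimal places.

0.6406, 0.6411

f(0.6) = 0.075336, f(0.7) = -0.110158
t_2 = 0.700000 − (-0.110158)·(0.700000 − 0.600000) / (-0.110158 − 0.075336) = 0.700000 − (-0.011016)/(-0.185493) = 0.640614
f(0.640614) = 0.000962
t_3 = 0.640614 − 0.000962·(0.640614 − 0.700000) / (0.000962 − (-0.110158)) = 0.640614 − (-0.000057)/(0.111120) = 0.641128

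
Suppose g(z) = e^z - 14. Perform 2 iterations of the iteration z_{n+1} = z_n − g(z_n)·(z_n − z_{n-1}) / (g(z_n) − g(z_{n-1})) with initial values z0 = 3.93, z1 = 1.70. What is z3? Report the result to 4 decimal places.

g(3.93) = 36.906978, g(1.70) = -8.526053
z2 = 1.700000 − (-8.526053)·(1.700000 − 3.930000) / (-8.526053 − 36.906978) = 1.700000 − (19.013097)/(-45.433030) = 2.118486
g(2.118486) = -5.681464
z3 = 2.118486 − (-5.681464)·(2.118486 − 1.700000) / (-5.681464 − (-8.526053)) = 2.118486 − (-2.377615)/(2.844588) = 2.954324

2.9543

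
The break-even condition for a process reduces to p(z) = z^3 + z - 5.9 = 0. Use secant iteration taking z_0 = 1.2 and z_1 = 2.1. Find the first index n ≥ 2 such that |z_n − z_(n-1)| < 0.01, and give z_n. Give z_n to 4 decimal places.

n = 5, z_n = 1.6232

p(1.2) = -2.972000, p(2.1) = 5.461000
z_2 = 2.100000 − 5.461000·(0.900000)/(8.433000) = 1.517182;  |Δ| = 0.582818
p(1.517182) = -0.890502
z_3 = 1.517182 − (-0.890502)·(-0.582818)/(-6.351502) = 1.598895;  |Δ| = 0.081713
p(1.598895) = -0.213581
z_4 = 1.598895 − (-0.213581)·(0.081713)/(0.676921) = 1.624677;  |Δ| = 0.025782
p(1.624677) = 0.013139
z_5 = 1.624677 − 0.013139·(0.025782)/(0.226720) = 1.623183;  |Δ| = 0.001494
|z_5 − z_4| = 0.001494 < 0.01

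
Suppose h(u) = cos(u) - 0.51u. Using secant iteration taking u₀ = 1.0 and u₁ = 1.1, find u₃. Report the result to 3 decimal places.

h(1.0) = 0.03030, h(1.1) = -0.10740
u₂ = 1.10000 − (-0.10740)·(1.10000 − 1.00000) / (-0.10740 − 0.03030) = 1.10000 − (-0.01074)/(-0.13771) = 1.02201
h(1.02201) = 0.00043
u₃ = 1.02201 − 0.00043·(1.02201 − 1.10000) / (0.00043 − (-0.10740)) = 1.02201 − (-0.00003)/(0.10784) = 1.02232

1.022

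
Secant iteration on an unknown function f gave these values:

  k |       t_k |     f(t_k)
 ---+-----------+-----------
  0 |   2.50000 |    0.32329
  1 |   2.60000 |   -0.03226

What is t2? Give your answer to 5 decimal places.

2.59093

t2 = 2.60000 − (-0.03226)·(2.60000 − 2.50000) / (-0.03226 − 0.32329)
   = 2.60000 − (-0.0032260)/(-0.3555500) = 2.5909267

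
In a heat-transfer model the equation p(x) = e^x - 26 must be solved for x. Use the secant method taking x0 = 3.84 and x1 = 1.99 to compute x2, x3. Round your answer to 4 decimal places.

2.8716, 3.5816

p(3.84) = 20.525474, p(1.99) = -18.684466
x2 = 1.990000 − (-18.684466)·(1.990000 − 3.840000) / (-18.684466 − 20.525474) = 1.990000 − (34.566263)/(-39.209941) = 2.871569
p(2.871569) = -8.335290
x3 = 2.871569 − (-8.335290)·(2.871569 − 1.990000) / (-8.335290 − (-18.684466)) = 2.871569 − (-7.348132)/(10.349176) = 3.581590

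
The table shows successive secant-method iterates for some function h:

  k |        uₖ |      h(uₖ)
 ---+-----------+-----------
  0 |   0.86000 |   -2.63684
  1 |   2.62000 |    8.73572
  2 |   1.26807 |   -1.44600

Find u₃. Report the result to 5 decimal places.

1.46007

u₃ = 1.26807 − (-1.44600)·(1.26807 − 2.62000) / (-1.44600 − 8.73572)
   = 1.26807 − (1.9548908)/(-10.1817200) = 1.4600701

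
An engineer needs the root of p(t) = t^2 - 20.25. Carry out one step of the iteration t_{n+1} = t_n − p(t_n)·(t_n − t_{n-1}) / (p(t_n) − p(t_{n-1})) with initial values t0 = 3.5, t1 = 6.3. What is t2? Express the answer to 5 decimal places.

4.31633

p(3.5) = -8.0000000, p(6.3) = 19.4400000
t2 = 6.3000000 − 19.4400000·(6.3000000 − 3.5000000) / (19.4400000 − (-8.0000000)) = 6.3000000 − (54.4320000)/(27.4400000) = 4.3163265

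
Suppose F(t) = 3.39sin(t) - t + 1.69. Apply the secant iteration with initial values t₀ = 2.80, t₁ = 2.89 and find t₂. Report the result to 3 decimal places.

F(2.80) = 0.02561, F(2.89) = -0.35607
t₂ = 2.89000 − (-0.35607)·(2.89000 − 2.80000) / (-0.35607 − 0.02561) = 2.89000 − (-0.03205)/(-0.38168) = 2.80604

2.806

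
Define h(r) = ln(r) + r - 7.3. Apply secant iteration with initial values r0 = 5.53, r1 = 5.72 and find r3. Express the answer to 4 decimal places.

h(5.53) = -0.059812, h(5.72) = 0.163969
r2 = 5.720000 − 0.163969·(5.720000 − 5.530000) / (0.163969 − (-0.059812)) = 5.720000 − (0.031154)/(0.223781) = 5.580783
h(5.580783) = 0.000112
r3 = 5.580783 − 0.000112·(5.580783 − 5.720000) / (0.000112 − 0.163969) = 5.580783 − (-0.000016)/(-0.163856) = 5.580688

5.5807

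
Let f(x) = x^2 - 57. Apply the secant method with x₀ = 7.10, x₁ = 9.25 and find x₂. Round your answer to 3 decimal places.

f(7.10) = -6.59000, f(9.25) = 28.56250
x₂ = 9.25000 − 28.56250·(9.25000 − 7.10000) / (28.56250 − (-6.59000)) = 9.25000 − (61.40938)/(35.15250) = 7.50306

7.503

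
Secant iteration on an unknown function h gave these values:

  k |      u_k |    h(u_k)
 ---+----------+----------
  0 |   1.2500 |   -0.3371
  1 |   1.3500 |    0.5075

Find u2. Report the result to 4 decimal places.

u2 = 1.3500 − 0.5075·(1.3500 − 1.2500) / (0.5075 − (-0.3371))
   = 1.3500 − (0.050750)/(0.844600) = 1.289912

1.2899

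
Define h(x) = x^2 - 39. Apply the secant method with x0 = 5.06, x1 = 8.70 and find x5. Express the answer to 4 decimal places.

6.2450

h(5.06) = -13.396400, h(8.70) = 36.690000
x2 = 8.700000 − 36.690000·(8.700000 − 5.060000) / (36.690000 − (-13.396400)) = 8.700000 − (133.551600)/(50.086400) = 6.033576
h(6.033576) = -2.595966
x3 = 6.033576 − (-2.595966)·(6.033576 − 8.700000) / (-2.595966 − 36.690000) = 6.033576 − (6.921946)/(-39.285966) = 6.209769
h(6.209769) = -0.438763
x4 = 6.209769 − (-0.438763)·(6.209769 − 6.033576) / (-0.438763 − (-2.595966)) = 6.209769 − (-0.077307)/(2.157202) = 6.245606
h(6.245606) = 0.007599
x5 = 6.245606 − 0.007599·(6.245606 − 6.209769) / (0.007599 − (-0.438763)) = 6.245606 − (0.000272)/(0.446362) = 6.244996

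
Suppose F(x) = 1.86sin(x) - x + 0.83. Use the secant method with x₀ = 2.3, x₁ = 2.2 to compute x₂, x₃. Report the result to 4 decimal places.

2.2617, 2.2625

F(2.3) = -0.082988, F(2.2) = 0.133803
x₂ = 2.200000 − 0.133803·(2.200000 − 2.300000) / (0.133803 − (-0.082988)) = 2.200000 − (-0.013380)/(0.216792) = 2.261720
F(2.261720) = 0.001704
x₃ = 2.261720 − 0.001704·(2.261720 − 2.200000) / (0.001704 − 0.133803) = 2.261720 − (0.000105)/(-0.132099) = 2.262516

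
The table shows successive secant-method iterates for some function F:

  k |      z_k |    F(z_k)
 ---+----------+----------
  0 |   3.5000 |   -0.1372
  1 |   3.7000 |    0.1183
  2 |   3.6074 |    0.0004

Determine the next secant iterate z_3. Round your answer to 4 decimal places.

z_3 = 3.6074 − 0.0004·(3.6074 − 3.7000) / (0.0004 − 0.1183)
   = 3.6074 − (-0.000037)/(-0.117900) = 3.607086

3.6071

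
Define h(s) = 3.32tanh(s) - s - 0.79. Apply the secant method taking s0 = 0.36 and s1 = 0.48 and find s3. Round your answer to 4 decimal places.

h(0.36) = -0.003889, h(0.48) = 0.211529
s2 = 0.480000 − 0.211529·(0.480000 − 0.360000) / (0.211529 − (-0.003889)) = 0.480000 − (0.025383)/(0.215418) = 0.362167
h(0.362167) = 0.000275
s3 = 0.362167 − 0.000275·(0.362167 − 0.480000) / (0.000275 − 0.211529) = 0.362167 − (-0.000032)/(-0.211254) = 0.362013

0.3620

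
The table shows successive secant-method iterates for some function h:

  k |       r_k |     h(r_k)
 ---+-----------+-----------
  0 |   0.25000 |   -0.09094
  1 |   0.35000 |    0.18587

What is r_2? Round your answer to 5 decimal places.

0.28285

r_2 = 0.35000 − 0.18587·(0.35000 − 0.25000) / (0.18587 − (-0.09094))
   = 0.35000 − (0.0185870)/(0.2768100) = 0.2828529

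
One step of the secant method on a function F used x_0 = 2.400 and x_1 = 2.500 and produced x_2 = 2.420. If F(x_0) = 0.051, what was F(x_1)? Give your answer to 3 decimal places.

-0.204

The secant line through (2.400, 0.051) and (2.500, F(x_1)) crosses zero at x_2 = 2.420.
So (2.400, 0.051), (2.500, F(x_1)), (2.420, 0) are collinear:
F(x_1) = 0.051 · (2.500 − 2.420) / (2.400 − 2.420) = 0.051 · (0.08000)/(-0.02000) = -0.20400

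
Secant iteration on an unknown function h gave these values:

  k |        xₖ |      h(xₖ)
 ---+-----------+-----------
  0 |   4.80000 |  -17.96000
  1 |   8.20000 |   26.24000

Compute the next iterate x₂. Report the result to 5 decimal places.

x₂ = 8.20000 − 26.24000·(8.20000 − 4.80000) / (26.24000 − (-17.96000))
   = 8.20000 − (89.2160000)/(44.2000000) = 6.1815385

6.18154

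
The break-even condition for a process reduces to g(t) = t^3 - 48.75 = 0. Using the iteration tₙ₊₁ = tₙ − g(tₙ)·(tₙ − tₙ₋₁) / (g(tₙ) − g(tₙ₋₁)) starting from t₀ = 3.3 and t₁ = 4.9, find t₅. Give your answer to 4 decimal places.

3.6531

g(3.3) = -12.813000, g(4.9) = 68.899000
t₂ = 4.900000 − 68.899000·(4.900000 − 3.300000) / (68.899000 − (-12.813000)) = 4.900000 − (110.238400)/(81.712000) = 3.550891
g(3.550891) = -3.977433
t₃ = 3.550891 − (-3.977433)·(3.550891 − 4.900000) / (-3.977433 − 68.899000) = 3.550891 − (5.365990)/(-72.876433) = 3.624522
g(3.624522) = -1.134064
t₄ = 3.624522 − (-1.134064)·(3.624522 − 3.550891) / (-1.134064 − (-3.977433)) = 3.624522 − (-0.083503)/(2.843368) = 3.653890
g(3.653890) = 0.032757
t₅ = 3.653890 − 0.032757·(3.653890 − 3.624522) / (0.032757 − (-1.134064)) = 3.653890 − (0.000962)/(1.166821) = 3.653065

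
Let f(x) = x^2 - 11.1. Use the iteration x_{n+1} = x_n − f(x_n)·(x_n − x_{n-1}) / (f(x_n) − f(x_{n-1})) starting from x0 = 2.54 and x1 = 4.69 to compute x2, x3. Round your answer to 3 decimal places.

3.183, 3.306

f(2.54) = -4.64840, f(4.69) = 10.89610
x2 = 4.69000 − 10.89610·(4.69000 − 2.54000) / (10.89610 − (-4.64840)) = 4.69000 − (23.42662)/(15.54450) = 3.18293
f(3.18293) = -0.96894
x3 = 3.18293 − (-0.96894)·(3.18293 − 4.69000) / (-0.96894 − 10.89610) = 3.18293 − (1.46026)/(-11.86504) = 3.30600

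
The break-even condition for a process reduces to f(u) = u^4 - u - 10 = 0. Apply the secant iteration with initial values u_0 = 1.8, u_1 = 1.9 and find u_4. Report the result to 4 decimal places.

1.8556

f(1.8) = -1.302400, f(1.9) = 1.132100
u_2 = 1.900000 − 1.132100·(1.900000 − 1.800000) / (1.132100 − (-1.302400)) = 1.900000 − (0.113210)/(2.434500) = 1.853498
f(1.853498) = -0.051157
u_3 = 1.853498 − (-0.051157)·(1.853498 − 1.900000) / (-0.051157 − 1.132100) = 1.853498 − (0.002379)/(-1.183257) = 1.855508
f(1.855508) = -0.001876
u_4 = 1.855508 − (-0.001876)·(1.855508 − 1.853498) / (-0.001876 − (-0.051157)) = 1.855508 − (-0.000004)/(0.049281) = 1.855585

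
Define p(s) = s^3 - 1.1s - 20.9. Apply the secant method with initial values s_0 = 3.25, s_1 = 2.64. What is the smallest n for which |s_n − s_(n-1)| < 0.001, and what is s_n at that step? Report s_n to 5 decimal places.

n = 5, s_n = 2.88755

p(3.25) = 9.8531250, p(2.64) = -5.4042560
s_2 = 2.6400000 − (-5.4042560)·(-0.6100000)/(-15.2573810) = 2.8560657;  |Δ| = 0.2160657
p(2.8560657) = -0.7444274
s_3 = 2.8560657 − (-0.7444274)·(0.2160657)/(4.6598286) = 2.8905831;  |Δ| = 0.0345174
p(2.8905831) = 0.0725401
s_4 = 2.8905831 − 0.0725401·(0.0345174)/(0.8169675) = 2.8875182;  |Δ| = 0.0030649
p(2.8875182) = -0.0008323
s_5 = 2.8875182 − (-0.0008323)·(-0.0030649)/(-0.0733724) = 2.8875530;  |Δ| = 0.0000348
|s_5 − s_4| = 0.0000348 < 0.001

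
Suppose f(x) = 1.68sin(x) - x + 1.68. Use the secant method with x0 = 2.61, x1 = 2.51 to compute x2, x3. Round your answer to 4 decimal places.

2.5774, 2.5778

f(2.61) = -0.078396, f(2.51) = 0.161924
x2 = 2.510000 − 0.161924·(2.510000 − 2.610000) / (0.161924 − (-0.078396)) = 2.510000 − (-0.016192)/(0.240320) = 2.577378
f(2.577378) = 0.001005
x3 = 2.577378 − 0.001005·(2.577378 − 2.510000) / (0.001005 − 0.161924) = 2.577378 − (0.000068)/(-0.160919) = 2.577799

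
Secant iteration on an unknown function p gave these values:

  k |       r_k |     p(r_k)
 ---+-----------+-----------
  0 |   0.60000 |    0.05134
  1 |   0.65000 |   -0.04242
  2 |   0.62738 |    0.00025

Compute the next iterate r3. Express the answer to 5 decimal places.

0.62751

r3 = 0.62738 − 0.00025·(0.62738 − 0.65000) / (0.00025 − (-0.04242))
   = 0.62738 − (-0.0000057)/(0.0426700) = 0.6275125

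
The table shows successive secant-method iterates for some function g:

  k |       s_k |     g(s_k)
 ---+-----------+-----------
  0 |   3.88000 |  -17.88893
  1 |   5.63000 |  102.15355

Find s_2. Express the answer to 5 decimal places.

s_2 = 5.63000 − 102.15355·(5.63000 − 3.88000) / (102.15355 − (-17.88893))
   = 5.63000 − (178.7687125)/(120.0424800) = 4.1407879

4.14079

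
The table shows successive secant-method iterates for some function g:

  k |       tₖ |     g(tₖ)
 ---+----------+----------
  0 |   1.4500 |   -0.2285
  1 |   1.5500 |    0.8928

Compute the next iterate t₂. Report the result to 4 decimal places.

1.4704

t₂ = 1.5500 − 0.8928·(1.5500 − 1.4500) / (0.8928 − (-0.2285))
   = 1.5500 − (0.089280)/(1.121300) = 1.470378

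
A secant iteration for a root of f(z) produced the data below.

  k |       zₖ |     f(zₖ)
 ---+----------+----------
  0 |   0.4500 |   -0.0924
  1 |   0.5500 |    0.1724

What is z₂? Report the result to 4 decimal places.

z₂ = 0.5500 − 0.1724·(0.5500 − 0.4500) / (0.1724 − (-0.0924))
   = 0.5500 − (0.017240)/(0.264800) = 0.484894

0.4849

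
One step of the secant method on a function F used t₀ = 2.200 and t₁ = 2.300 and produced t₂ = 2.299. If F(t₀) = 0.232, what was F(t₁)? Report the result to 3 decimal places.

-0.002

The secant line through (2.200, 0.232) and (2.300, F(t₁)) crosses zero at t₂ = 2.299.
So (2.200, 0.232), (2.300, F(t₁)), (2.299, 0) are collinear:
F(t₁) = 0.232 · (2.300 − 2.299) / (2.200 − 2.299) = 0.232 · (0.00100)/(-0.09900) = -0.00234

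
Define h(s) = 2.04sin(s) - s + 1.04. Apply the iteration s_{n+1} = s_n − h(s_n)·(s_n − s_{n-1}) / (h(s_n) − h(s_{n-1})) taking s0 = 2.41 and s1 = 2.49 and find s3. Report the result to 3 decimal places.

2.407

h(2.41) = -0.00717, h(2.49) = -0.21283
s2 = 2.49000 − (-0.21283)·(2.49000 − 2.41000) / (-0.21283 − (-0.00717)) = 2.49000 − (-0.01703)/(-0.20567) = 2.40721
h(2.40721) = -0.00015
s3 = 2.40721 − (-0.00015)·(2.40721 − 2.49000) / (-0.00015 − (-0.21283)) = 2.40721 − (0.00001)/(0.21268) = 2.40715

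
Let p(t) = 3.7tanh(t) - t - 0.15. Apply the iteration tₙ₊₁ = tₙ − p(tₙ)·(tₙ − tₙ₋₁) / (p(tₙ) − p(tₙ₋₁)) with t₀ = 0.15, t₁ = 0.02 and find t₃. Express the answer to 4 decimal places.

p(0.15) = 0.250875, p(0.02) = -0.096010
t₂ = 0.020000 − (-0.096010)·(0.020000 − 0.150000) / (-0.096010 − 0.250875) = 0.020000 − (0.012481)/(-0.346884) = 0.055981
p(0.055981) = 0.000933
t₃ = 0.055981 − 0.000933·(0.055981 − 0.020000) / (0.000933 − (-0.096010)) = 0.055981 − (0.000034)/(0.096943) = 0.055635

0.0556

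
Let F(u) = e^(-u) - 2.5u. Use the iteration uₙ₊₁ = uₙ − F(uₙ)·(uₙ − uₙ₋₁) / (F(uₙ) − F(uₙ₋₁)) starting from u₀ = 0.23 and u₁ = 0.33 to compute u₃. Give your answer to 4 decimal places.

F(0.23) = 0.219534, F(0.33) = -0.106076
u₂ = 0.330000 − (-0.106076)·(0.330000 − 0.230000) / (-0.106076 − 0.219534) = 0.330000 − (-0.010608)/(-0.325610) = 0.297422
F(0.297422) = -0.000825
u₃ = 0.297422 − (-0.000825)·(0.297422 − 0.330000) / (-0.000825 − (-0.106076)) = 0.297422 − (0.000027)/(0.105251) = 0.297167

0.2972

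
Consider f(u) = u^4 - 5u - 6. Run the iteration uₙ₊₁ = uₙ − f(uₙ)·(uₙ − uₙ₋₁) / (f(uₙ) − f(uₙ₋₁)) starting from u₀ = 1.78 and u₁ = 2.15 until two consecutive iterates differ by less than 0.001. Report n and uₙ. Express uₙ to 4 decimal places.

f(1.78) = -4.861241, f(2.15) = 4.617506
u₂ = 2.150000 − 4.617506·(0.370000)/(9.478748) = 1.969757;  |Δ| = 0.180243
f(1.969757) = -0.794828
u₃ = 1.969757 − (-0.794828)·(-0.180243)/(-5.412335) = 1.996227;  |Δ| = 0.026470
f(1.996227) = -0.101539
u₄ = 1.996227 − (-0.101539)·(0.026470)/(0.693289) = 2.000103;  |Δ| = 0.003877
f(2.000103) = 0.002792
u₅ = 2.000103 − 0.002792·(0.003877)/(0.104331) = 2.000000;  |Δ| = 0.000104
|u₅ − u₄| = 0.000104 < 0.001

n = 5, uₙ = 2.0000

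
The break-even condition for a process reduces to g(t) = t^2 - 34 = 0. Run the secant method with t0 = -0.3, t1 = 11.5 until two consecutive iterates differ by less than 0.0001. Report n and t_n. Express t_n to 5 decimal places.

n = 8, t_n = 5.83095

g(-0.3) = -33.9100000, g(11.5) = 98.2500000
t2 = 11.5000000 − 98.2500000·(11.8000000)/(132.1600000) = 2.7276786;  |Δ| = 8.7723214
g(2.7276786) = -26.5597696
t3 = 2.7276786 − (-26.5597696)·(-8.7723214)/(-124.8097696) = 4.5944462;  |Δ| = 1.8667676
g(4.5944462) = -12.8910642
t4 = 4.5944462 − (-12.8910642)·(1.8667676)/(13.6687054) = 6.3550095;  |Δ| = 1.7605633
g(6.3550095) = 6.3861458
t5 = 6.3550095 − 6.3861458·(1.7605633)/(19.2772100) = 5.7717709;  |Δ| = 0.5832387
g(5.7717709) = -0.6866612
t6 = 5.7717709 − (-0.6866612)·(-0.5832387)/(-7.0728070) = 5.8283944;  |Δ| = 0.0566235
g(5.8283944) = -0.0298188
t7 = 5.8283944 − (-0.0298188)·(0.0566235)/(0.6568424) = 5.8309649;  |Δ| = 0.0025706
g(5.8309649) = 0.0001522
t8 = 5.8309649 − 0.0001522·(0.0025706)/(0.0299710) = 5.8309519;  |Δ| = 0.0000131
|t8 − t7| = 0.0000131 < 0.0001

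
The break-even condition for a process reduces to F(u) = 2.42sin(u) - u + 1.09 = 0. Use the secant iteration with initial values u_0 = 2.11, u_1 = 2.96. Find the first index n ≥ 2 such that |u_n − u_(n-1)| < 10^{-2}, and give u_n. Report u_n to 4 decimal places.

F(2.11) = 1.056645, F(2.96) = -1.432957
u_2 = 2.960000 − (-1.432957)·(0.850000)/(-2.489602) = 2.470760;  |Δ| = 0.489240
F(2.470760) = 0.123606
u_3 = 2.470760 − 0.123606·(-0.489240)/(1.556563) = 2.509610;  |Δ| = 0.038850
F(2.509610) = 0.009994
u_4 = 2.509610 − 0.009994·(0.038850)/(-0.113611) = 2.513028;  |Δ| = 0.003418
|u_4 − u_3| = 0.003418 < 10^{-2}

n = 4, u_n = 2.5130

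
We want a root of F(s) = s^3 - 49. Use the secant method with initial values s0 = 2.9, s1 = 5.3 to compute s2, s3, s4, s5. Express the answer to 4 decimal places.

3.3745, 3.5588, 3.6677, 3.6591

F(2.9) = -24.611000, F(5.3) = 99.877000
s2 = 5.300000 − 99.877000·(5.300000 − 2.900000) / (99.877000 − (-24.611000)) = 5.300000 − (239.704800)/(124.488000) = 3.374475
F(3.374475) = -10.574590
s3 = 3.374475 − (-10.574590)·(3.374475 − 5.300000) / (-10.574590 − 99.877000) = 3.374475 − (20.361641)/(-110.451590) = 3.558824
F(3.558824) = -3.926695
s4 = 3.558824 − (-3.926695)·(3.558824 − 3.374475) / (-3.926695 − (-10.574590)) = 3.558824 − (-0.723882)/(6.647895) = 3.667713
F(3.667713) = 0.338494
s5 = 3.667713 − 0.338494·(3.667713 − 3.558824) / (0.338494 − (-3.926695)) = 3.667713 − (0.036858)/(4.265189) = 3.659071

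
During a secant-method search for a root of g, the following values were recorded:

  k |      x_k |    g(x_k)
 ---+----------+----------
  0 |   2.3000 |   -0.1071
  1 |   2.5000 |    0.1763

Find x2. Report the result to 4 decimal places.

x2 = 2.5000 − 0.1763·(2.5000 − 2.3000) / (0.1763 − (-0.1071))
   = 2.5000 − (0.035260)/(0.283400) = 2.375582

2.3756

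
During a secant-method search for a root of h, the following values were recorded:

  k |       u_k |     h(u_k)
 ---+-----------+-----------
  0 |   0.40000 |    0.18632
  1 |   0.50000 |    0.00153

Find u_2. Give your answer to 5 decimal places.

u_2 = 0.50000 − 0.00153·(0.50000 − 0.40000) / (0.00153 − 0.18632)
   = 0.50000 − (0.0001530)/(-0.1847900) = 0.5008280

0.50083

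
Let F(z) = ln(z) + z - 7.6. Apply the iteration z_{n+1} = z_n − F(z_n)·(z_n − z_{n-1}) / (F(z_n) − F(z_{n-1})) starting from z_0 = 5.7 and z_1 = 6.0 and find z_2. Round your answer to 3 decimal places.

5.836

F(5.7) = -0.15953, F(6.0) = 0.19176
z_2 = 6.00000 − 0.19176·(6.00000 − 5.70000) / (0.19176 − (-0.15953)) = 6.00000 − (0.05753)/(0.35129) = 5.83624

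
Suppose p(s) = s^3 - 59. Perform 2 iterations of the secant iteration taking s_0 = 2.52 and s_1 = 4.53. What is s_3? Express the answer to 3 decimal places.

p(2.52) = -42.99699, p(4.53) = 33.95968
s_2 = 4.53000 − 33.95968·(4.53000 − 2.52000) / (33.95968 − (-42.99699)) = 4.53000 − (68.25895)/(76.95667) = 3.64302
p(3.64302) = -10.65128
s_3 = 3.64302 − (-10.65128)·(3.64302 − 4.53000) / (-10.65128 − 33.95968) = 3.64302 − (9.44746)/(-44.61095) = 3.85480

3.855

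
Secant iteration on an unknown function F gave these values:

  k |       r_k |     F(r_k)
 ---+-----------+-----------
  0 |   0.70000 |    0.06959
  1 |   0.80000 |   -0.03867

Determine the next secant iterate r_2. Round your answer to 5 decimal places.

0.76428

r_2 = 0.80000 − (-0.03867)·(0.80000 − 0.70000) / (-0.03867 − 0.06959)
   = 0.80000 − (-0.0038670)/(-0.1082600) = 0.7642804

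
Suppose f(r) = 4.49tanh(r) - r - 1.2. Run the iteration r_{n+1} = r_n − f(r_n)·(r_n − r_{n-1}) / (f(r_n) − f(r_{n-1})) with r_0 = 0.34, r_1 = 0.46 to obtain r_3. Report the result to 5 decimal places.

0.36333

f(0.34) = -0.0696265, f(0.46) = 0.2710781
r_2 = 0.4600000 − 0.2710781·(0.4600000 − 0.3400000) / (0.2710781 − (-0.0696265)) = 0.4600000 − (0.0325294)/(0.3407046) = 0.3645232
f(0.3645232) = 0.0033488
r_3 = 0.3645232 − 0.0033488·(0.3645232 − 0.4600000) / (0.0033488 − 0.2710781) = 0.3645232 − (-0.0003197)/(-0.2677293) = 0.3633290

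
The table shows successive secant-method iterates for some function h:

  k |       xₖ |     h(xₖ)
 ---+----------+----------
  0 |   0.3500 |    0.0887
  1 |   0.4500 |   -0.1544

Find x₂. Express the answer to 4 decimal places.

0.3865

x₂ = 0.4500 − (-0.1544)·(0.4500 − 0.3500) / (-0.1544 − 0.0887)
   = 0.4500 − (-0.015440)/(-0.243100) = 0.386487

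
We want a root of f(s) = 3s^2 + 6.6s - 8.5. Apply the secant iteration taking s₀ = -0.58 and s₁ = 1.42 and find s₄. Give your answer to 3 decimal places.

0.913

f(-0.58) = -11.31880, f(1.42) = 6.92120
s₂ = 1.42000 − 6.92120·(1.42000 − (-0.58000)) / (6.92120 − (-11.31880)) = 1.42000 − (13.84240)/(18.24000) = 0.66110
f(0.66110) = -2.82562
s₃ = 0.66110 − (-2.82562)·(0.66110 − 1.42000) / (-2.82562 − 6.92120) = 0.66110 − (2.14437)/(-9.74682) = 0.88110
f(0.88110) = -0.35568
s₄ = 0.88110 − (-0.35568)·(0.88110 − 0.66110) / (-0.35568 − (-2.82562)) = 0.88110 − (-0.07825)/(2.46993) = 0.91279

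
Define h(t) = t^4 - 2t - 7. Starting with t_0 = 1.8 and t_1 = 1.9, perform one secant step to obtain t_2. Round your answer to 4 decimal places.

1.8044

h(1.8) = -0.102400, h(1.9) = 2.232100
t_2 = 1.900000 − 2.232100·(1.900000 − 1.800000) / (2.232100 − (-0.102400)) = 1.900000 − (0.223210)/(2.334500) = 1.804386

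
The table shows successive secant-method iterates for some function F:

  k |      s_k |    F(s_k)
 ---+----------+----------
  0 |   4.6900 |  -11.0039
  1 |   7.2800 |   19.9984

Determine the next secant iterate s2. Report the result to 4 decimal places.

s2 = 7.2800 − 19.9984·(7.2800 − 4.6900) / (19.9984 − (-11.0039))
   = 7.2800 − (51.795856)/(31.002300) = 5.609290

5.6093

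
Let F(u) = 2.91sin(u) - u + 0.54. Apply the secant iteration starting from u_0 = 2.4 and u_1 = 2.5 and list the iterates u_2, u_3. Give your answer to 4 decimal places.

2.4326, 2.4332

F(2.4) = 0.105598, F(2.5) = -0.218446
u_2 = 2.500000 − (-0.218446)·(2.500000 − 2.400000) / (-0.218446 − 0.105598) = 2.500000 − (-0.021845)/(-0.324044) = 2.432588
F(2.432588) = 0.002052
u_3 = 2.432588 − 0.002052·(2.432588 − 2.500000) / (0.002052 − (-0.218446)) = 2.432588 − (-0.000138)/(0.220498) = 2.433215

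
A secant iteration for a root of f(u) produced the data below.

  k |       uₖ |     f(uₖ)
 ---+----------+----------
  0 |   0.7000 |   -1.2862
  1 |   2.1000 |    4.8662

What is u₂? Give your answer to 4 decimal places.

u₂ = 2.1000 − 4.8662·(2.1000 − 0.7000) / (4.8662 − (-1.2862))
   = 2.1000 − (6.812680)/(6.152400) = 0.992679

0.9927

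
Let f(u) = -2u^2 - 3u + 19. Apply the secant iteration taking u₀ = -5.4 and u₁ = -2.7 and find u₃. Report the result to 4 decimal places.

-3.9911

f(-5.4) = -23.120000, f(-2.7) = 12.520000
u₂ = -2.700000 − 12.520000·(-2.700000 − (-5.400000)) / (12.520000 − (-23.120000)) = -2.700000 − (33.804000)/(35.640000) = -3.648485
f(-3.648485) = 3.322571
u₃ = -3.648485 − 3.322571·(-3.648485 − (-2.700000)) / (3.322571 − 12.520000) = -3.648485 − (-3.151408)/(-9.197429) = -3.991125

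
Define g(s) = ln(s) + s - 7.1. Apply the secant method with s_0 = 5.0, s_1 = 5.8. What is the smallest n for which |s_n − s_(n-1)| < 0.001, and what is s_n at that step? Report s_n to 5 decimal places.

g(5.0) = -0.4905621, g(5.8) = 0.4578579
s_2 = 5.8000000 − 0.4578579·(0.8000000)/(0.9484200) = 5.4137931;  |Δ| = 0.3862069
g(5.4137931) = 0.0027431
s_3 = 5.4137931 − 0.0027431·(-0.3862069)/(-0.4551148) = 5.4114653;  |Δ| = 0.0023278
g(5.4114653) = -0.0000147
s_4 = 5.4114653 − (-0.0000147)·(-0.0023278)/(-0.0027578) = 5.4114778;  |Δ| = 0.0000124
|s_4 − s_3| = 0.0000124 < 0.001

n = 4, s_n = 5.41148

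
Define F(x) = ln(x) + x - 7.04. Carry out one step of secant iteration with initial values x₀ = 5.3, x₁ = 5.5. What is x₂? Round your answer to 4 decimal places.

5.3610

F(5.3) = -0.072293, F(5.5) = 0.164748
x₂ = 5.500000 − 0.164748·(5.500000 − 5.300000) / (0.164748 − (-0.072293)) = 5.500000 − (0.032950)/(0.237041) = 5.360996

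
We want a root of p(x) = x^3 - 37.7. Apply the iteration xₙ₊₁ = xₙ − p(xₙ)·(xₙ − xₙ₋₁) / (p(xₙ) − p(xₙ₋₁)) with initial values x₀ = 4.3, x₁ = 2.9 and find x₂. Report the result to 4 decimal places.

3.2381

p(4.3) = 41.807000, p(2.9) = -13.311000
x₂ = 2.900000 − (-13.311000)·(2.900000 − 4.300000) / (-13.311000 − 41.807000) = 2.900000 − (18.635400)/(-55.118000) = 3.238100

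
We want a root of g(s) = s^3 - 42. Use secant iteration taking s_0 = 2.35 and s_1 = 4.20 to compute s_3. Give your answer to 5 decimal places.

3.42910

g(2.35) = -29.0221250, g(4.20) = 32.0880000
s_2 = 4.2000000 − 32.0880000·(4.2000000 − 2.3500000) / (32.0880000 − (-29.0221250)) = 4.2000000 − (59.3628000)/(61.1101250) = 3.2285931
g(3.2285931) = -8.3457495
s_3 = 3.2285931 − (-8.3457495)·(3.2285931 − 4.2000000) / (-8.3457495 − 32.0880000) = 3.2285931 − (8.1071190)/(-40.4337495) = 3.4290968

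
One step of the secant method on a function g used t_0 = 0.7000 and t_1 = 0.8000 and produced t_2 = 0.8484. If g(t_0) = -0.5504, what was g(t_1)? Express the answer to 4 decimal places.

-0.1795

The secant line through (0.7000, -0.5504) and (0.8000, g(t_1)) crosses zero at t_2 = 0.8484.
So (0.7000, -0.5504), (0.8000, g(t_1)), (0.8484, 0) are collinear:
g(t_1) = -0.5504 · (0.8000 − 0.8484) / (0.7000 − 0.8484) = -0.5504 · (-0.048400)/(-0.148400) = -0.179511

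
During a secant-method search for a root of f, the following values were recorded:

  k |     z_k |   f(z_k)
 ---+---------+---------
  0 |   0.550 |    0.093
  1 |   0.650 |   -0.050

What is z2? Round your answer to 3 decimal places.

z2 = 0.650 − (-0.050)·(0.650 − 0.550) / (-0.050 − 0.093)
   = 0.650 − (-0.00500)/(-0.14300) = 0.61503

0.615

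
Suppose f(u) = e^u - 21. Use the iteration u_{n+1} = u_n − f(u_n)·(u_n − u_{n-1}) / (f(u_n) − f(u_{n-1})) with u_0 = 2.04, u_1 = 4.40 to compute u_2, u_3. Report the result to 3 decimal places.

2.466, 2.722

f(2.04) = -13.30939, f(4.40) = 60.45087
u_2 = 4.40000 − 60.45087·(4.40000 − 2.04000) / (60.45087 − (-13.30939)) = 4.40000 − (142.66405)/(73.76026) = 2.46584
f(2.46584) = -9.22662
u_3 = 2.46584 − (-9.22662)·(2.46584 − 4.40000) / (-9.22662 − 60.45087) = 2.46584 − (17.84574)/(-69.67749) = 2.72196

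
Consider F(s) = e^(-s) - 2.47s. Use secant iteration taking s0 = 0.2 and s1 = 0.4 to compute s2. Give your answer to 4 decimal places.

0.3011

F(0.2) = 0.324731, F(0.4) = -0.317680
s2 = 0.400000 − (-0.317680)·(0.400000 − 0.200000) / (-0.317680 − 0.324731) = 0.400000 − (-0.063536)/(-0.642411) = 0.301098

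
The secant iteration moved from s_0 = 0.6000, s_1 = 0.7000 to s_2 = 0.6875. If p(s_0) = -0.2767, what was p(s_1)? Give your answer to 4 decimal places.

0.0395

The secant line through (0.6000, -0.2767) and (0.7000, p(s_1)) crosses zero at s_2 = 0.6875.
So (0.6000, -0.2767), (0.7000, p(s_1)), (0.6875, 0) are collinear:
p(s_1) = -0.2767 · (0.7000 − 0.6875) / (0.6000 − 0.6875) = -0.2767 · (0.012500)/(-0.087500) = 0.039529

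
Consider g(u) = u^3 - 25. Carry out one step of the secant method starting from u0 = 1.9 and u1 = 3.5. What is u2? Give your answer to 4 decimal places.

g(1.9) = -18.141000, g(3.5) = 17.875000
u2 = 3.500000 − 17.875000·(3.500000 − 1.900000) / (17.875000 − (-18.141000)) = 3.500000 − (28.600000)/(36.016000) = 2.705908

2.7059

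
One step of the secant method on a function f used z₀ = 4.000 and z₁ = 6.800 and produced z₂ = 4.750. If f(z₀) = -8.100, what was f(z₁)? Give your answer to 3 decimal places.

22.140

The secant line through (4.000, -8.100) and (6.800, f(z₁)) crosses zero at z₂ = 4.750.
So (4.000, -8.100), (6.800, f(z₁)), (4.750, 0) are collinear:
f(z₁) = -8.100 · (6.800 − 4.750) / (4.000 − 4.750) = -8.100 · (2.05000)/(-0.75000) = 22.14000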